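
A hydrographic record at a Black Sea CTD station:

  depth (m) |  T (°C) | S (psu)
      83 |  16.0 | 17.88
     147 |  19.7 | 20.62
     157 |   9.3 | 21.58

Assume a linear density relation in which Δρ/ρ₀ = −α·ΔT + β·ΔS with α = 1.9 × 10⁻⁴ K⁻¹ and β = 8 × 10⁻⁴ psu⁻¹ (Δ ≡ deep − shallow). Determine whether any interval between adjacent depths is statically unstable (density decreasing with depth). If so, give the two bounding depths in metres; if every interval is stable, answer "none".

none

Evaluate Δρ/ρ₀ = −αΔT + βΔS across each adjacent pair:
  83–147 m: −αΔT+βΔS = −(1.9 × 10⁻⁴)(+3.7)+(8 × 10⁻⁴)(+2.74) = 1.5 × 10⁻³ → stable
  147–157 m: −αΔT+βΔS = −(1.9 × 10⁻⁴)(-10.4)+(8 × 10⁻⁴)(+0.96) = 2.7 × 10⁻³ → stable
Every interval has Δρ > 0: the column is stably stratified throughout.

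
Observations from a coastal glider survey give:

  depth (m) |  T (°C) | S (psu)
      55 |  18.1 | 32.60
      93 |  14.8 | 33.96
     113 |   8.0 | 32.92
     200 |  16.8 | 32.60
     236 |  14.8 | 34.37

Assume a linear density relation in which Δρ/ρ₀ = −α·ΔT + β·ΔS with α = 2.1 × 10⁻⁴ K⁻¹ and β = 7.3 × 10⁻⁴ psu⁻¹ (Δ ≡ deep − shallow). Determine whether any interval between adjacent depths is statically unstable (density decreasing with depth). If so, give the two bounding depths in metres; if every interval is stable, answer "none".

113–200 m

Evaluate Δρ/ρ₀ = −αΔT + βΔS across each adjacent pair:
  55–93 m: −αΔT+βΔS = −(2.1 × 10⁻⁴)(-3.3)+(7.3 × 10⁻⁴)(+1.36) = 1.7 × 10⁻³ → stable
  93–113 m: −αΔT+βΔS = −(2.1 × 10⁻⁴)(-6.8)+(7.3 × 10⁻⁴)(-1.04) = 6.7 × 10⁻⁴ → stable
  113–200 m: −αΔT+βΔS = −(2.1 × 10⁻⁴)(+8.8)+(7.3 × 10⁻⁴)(-0.32) = -2.1 × 10⁻³ → UNSTABLE
  200–236 m: −αΔT+βΔS = −(2.1 × 10⁻⁴)(-2.0)+(7.3 × 10⁻⁴)(+1.77) = 1.7 × 10⁻³ → stable
The 113–200 m interval has Δρ < 0: lighter water underlies denser water.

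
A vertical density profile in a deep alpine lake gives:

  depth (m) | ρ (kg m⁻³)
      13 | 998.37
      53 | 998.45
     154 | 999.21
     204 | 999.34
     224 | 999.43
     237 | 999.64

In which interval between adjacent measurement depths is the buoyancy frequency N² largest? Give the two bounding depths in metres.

Compute the density gradient over each adjacent pair:
  13–53 m: Δρ/Δz = 0.08/40 = 2.0 × 10⁻³ kg m⁻⁴
  53–154 m: Δρ/Δz = 0.76/101 = 7.5 × 10⁻³ kg m⁻⁴
  154–204 m: Δρ/Δz = 0.13/50 = 2.6 × 10⁻³ kg m⁻⁴
  204–224 m: Δρ/Δz = 0.09/20 = 4.5 × 10⁻³ kg m⁻⁴
  224–237 m: Δρ/Δz = 0.21/13 = 0.016 kg m⁻⁴
The largest gradient is in the 224–237 m interval — the pycnocline.

224–237 m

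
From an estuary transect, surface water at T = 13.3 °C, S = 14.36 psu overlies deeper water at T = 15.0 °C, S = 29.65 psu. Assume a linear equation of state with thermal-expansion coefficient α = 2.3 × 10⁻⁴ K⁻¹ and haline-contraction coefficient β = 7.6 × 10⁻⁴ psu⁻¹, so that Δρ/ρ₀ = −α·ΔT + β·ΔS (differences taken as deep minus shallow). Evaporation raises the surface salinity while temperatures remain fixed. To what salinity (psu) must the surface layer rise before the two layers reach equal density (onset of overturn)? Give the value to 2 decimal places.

Neutral buoyancy requires −α(T_deep − T_surf) + β(S_deep − S_surf′) = 0.
S_surf′ = S_deep − (α/β)·ΔT = 29.65 − (2.3 × 10⁻⁴/7.6 × 10⁻⁴)·(+1.7) = 29.1355 psu.
Increase required: 29.1355 − 14.36 = 14.7755 psu.

29.14 psu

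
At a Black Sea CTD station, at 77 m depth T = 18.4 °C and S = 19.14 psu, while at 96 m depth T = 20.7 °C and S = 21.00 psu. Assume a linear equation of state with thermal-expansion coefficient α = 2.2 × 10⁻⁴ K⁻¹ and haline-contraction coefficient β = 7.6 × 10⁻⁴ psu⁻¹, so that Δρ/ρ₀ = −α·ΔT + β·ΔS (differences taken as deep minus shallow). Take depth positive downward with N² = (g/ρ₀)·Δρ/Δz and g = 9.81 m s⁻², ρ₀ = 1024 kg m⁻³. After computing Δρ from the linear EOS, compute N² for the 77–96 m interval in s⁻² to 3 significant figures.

4.69 × 10⁻⁴ s⁻²

ΔT = +2.3 K, ΔS = +1.86 psu (deep − shallow).
Δρ/ρ₀ = −αΔT + βΔS = -5.06 × 10⁻⁴ + 1.4136 × 10⁻³ = 9.076 × 10⁻⁴, so Δρ ≈ 0.9294 kg m⁻³.
N² = (g/ρ₀)·Δρ/Δz = g·(Δρ/ρ₀)/Δz = 9.81 × 9.076 × 10⁻⁴ / 19 = 4.6861 × 10⁻⁴ s⁻² ≈ 4.69 × 10⁻⁴ s⁻².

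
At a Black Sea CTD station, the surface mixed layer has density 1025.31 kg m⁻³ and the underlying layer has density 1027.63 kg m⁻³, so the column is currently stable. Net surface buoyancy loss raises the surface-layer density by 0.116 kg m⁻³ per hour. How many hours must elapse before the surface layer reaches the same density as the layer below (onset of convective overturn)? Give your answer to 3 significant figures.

20.0 hours

Density deficit of the surface layer: 1027.63 − 1025.31 = 2.32 kg m⁻³.
Required change = 2.32 / 0.116 = 20.0 hours.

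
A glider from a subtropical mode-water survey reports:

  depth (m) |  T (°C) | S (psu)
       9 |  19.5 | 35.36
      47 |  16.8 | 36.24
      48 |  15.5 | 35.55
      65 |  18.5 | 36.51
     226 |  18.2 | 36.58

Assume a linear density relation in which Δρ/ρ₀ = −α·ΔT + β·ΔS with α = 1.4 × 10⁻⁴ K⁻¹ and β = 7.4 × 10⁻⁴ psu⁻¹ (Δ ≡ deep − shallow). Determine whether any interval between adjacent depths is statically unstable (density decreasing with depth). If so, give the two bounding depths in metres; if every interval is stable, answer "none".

47–48 m

Evaluate Δρ/ρ₀ = −αΔT + βΔS across each adjacent pair:
  9–47 m: −αΔT+βΔS = −(1.4 × 10⁻⁴)(-2.7)+(7.4 × 10⁻⁴)(+0.88) = 1.0 × 10⁻³ → stable
  47–48 m: −αΔT+βΔS = −(1.4 × 10⁻⁴)(-1.3)+(7.4 × 10⁻⁴)(-0.69) = -3.3 × 10⁻⁴ → UNSTABLE
  48–65 m: −αΔT+βΔS = −(1.4 × 10⁻⁴)(+3.0)+(7.4 × 10⁻⁴)(+0.96) = 2.9 × 10⁻⁴ → stable
  65–226 m: −αΔT+βΔS = −(1.4 × 10⁻⁴)(-0.3)+(7.4 × 10⁻⁴)(+0.07) = 9.4 × 10⁻⁵ → stable
The 47–48 m interval has Δρ < 0: lighter water underlies denser water.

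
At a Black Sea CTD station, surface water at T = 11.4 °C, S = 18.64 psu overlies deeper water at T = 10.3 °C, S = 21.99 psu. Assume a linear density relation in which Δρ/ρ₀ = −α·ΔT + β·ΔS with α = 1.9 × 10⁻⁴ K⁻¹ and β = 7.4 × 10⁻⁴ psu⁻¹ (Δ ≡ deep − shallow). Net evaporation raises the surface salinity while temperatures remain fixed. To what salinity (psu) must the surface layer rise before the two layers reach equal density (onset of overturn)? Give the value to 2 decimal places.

Neutral buoyancy requires −α(T_deep − T_surf) + β(S_deep − S_surf′) = 0.
S_surf′ = S_deep − (α/β)·ΔT = 21.99 − (1.9 × 10⁻⁴/7.4 × 10⁻⁴)·(-1.1) = 22.2724 psu.
Increase required: 22.2724 − 18.64 = 3.6324 psu.

22.27 psu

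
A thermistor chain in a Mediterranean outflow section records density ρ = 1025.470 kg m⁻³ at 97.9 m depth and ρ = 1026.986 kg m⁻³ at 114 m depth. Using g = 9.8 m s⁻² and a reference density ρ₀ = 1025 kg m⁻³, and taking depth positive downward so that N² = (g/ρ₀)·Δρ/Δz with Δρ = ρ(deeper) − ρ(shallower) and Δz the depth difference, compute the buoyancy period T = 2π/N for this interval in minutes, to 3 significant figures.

3.49 min

Δρ = 1026.986 − 1025.470 = 1.516 kg m⁻³ over Δz = 114 − 97.9 = 16.1 m.
N² = (9.8/1025) × (1.516/16.1) = 9.0028 × 10⁻⁴ s⁻².
N = √(9.0028 × 10⁻⁴) = 0.030005 rad s⁻¹, so T = 2π/N = 209.40 s = 3.4900 min ≈ 3.49 min.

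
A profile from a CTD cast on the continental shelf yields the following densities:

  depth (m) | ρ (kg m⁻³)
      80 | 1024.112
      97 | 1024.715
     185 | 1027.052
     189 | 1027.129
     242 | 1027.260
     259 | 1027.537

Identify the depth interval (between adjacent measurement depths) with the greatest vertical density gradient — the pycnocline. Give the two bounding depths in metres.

80–97 m

Compute the density gradient over each adjacent pair:
  80–97 m: Δρ/Δz = 0.603/17 = 0.035 kg m⁻⁴
  97–185 m: Δρ/Δz = 2.337/88 = 0.027 kg m⁻⁴
  185–189 m: Δρ/Δz = 0.077/4 = 0.019 kg m⁻⁴
  189–242 m: Δρ/Δz = 0.131/53 = 2.5 × 10⁻³ kg m⁻⁴
  242–259 m: Δρ/Δz = 0.277/17 = 0.016 kg m⁻⁴
The largest gradient is in the 80–97 m interval — the pycnocline.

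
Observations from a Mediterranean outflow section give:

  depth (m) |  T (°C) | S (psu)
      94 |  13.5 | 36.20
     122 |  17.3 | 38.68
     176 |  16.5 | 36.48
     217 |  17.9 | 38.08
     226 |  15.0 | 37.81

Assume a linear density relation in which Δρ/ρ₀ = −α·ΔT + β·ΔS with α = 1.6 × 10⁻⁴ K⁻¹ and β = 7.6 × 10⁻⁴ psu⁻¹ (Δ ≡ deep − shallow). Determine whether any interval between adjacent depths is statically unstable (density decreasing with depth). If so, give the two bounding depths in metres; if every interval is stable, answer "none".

Evaluate Δρ/ρ₀ = −αΔT + βΔS across each adjacent pair:
  94–122 m: −αΔT+βΔS = −(1.6 × 10⁻⁴)(+3.8)+(7.6 × 10⁻⁴)(+2.48) = 1.3 × 10⁻³ → stable
  122–176 m: −αΔT+βΔS = −(1.6 × 10⁻⁴)(-0.8)+(7.6 × 10⁻⁴)(-2.20) = -1.5 × 10⁻³ → UNSTABLE
  176–217 m: −αΔT+βΔS = −(1.6 × 10⁻⁴)(+1.4)+(7.6 × 10⁻⁴)(+1.60) = 9.9 × 10⁻⁴ → stable
  217–226 m: −αΔT+βΔS = −(1.6 × 10⁻⁴)(-2.9)+(7.6 × 10⁻⁴)(-0.27) = 2.6 × 10⁻⁴ → stable
The 122–176 m interval has Δρ < 0: lighter water underlies denser water.

122–176 m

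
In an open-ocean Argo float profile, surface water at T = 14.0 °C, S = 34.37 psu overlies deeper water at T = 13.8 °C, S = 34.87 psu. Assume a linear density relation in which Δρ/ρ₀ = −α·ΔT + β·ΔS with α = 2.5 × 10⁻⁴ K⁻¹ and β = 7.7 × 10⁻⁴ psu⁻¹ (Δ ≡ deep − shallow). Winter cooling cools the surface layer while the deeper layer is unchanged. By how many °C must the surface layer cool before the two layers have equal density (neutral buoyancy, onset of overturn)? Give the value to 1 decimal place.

Neutral buoyancy requires Δρ = 0, i.e. −α(T_deep − T_surf′) + β(S_deep − S_surf) = 0.
T_surf′ = T_deep − (β/α)·ΔS = 13.8 − (7.7 × 10⁻⁴/2.5 × 10⁻⁴)·(+0.50) = 12.260 °C.
Cooling required: 14.0 − (12.260) = 1.740 °C.

1.7 °C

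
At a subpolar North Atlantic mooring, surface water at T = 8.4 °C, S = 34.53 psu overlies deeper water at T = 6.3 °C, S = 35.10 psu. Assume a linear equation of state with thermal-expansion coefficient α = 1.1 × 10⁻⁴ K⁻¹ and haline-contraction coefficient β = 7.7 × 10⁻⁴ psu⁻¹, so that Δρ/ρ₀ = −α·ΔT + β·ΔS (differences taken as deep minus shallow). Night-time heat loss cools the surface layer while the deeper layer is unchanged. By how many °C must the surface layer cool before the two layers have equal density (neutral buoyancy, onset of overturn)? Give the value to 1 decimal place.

6.1 °C

Neutral buoyancy requires Δρ = 0, i.e. −α(T_deep − T_surf′) + β(S_deep − S_surf) = 0.
T_surf′ = T_deep − (β/α)·ΔS = 6.3 − (7.7 × 10⁻⁴/1.1 × 10⁻⁴)·(+0.57) = 2.310 °C.
Cooling required: 8.4 − (2.310) = 6.090 °C.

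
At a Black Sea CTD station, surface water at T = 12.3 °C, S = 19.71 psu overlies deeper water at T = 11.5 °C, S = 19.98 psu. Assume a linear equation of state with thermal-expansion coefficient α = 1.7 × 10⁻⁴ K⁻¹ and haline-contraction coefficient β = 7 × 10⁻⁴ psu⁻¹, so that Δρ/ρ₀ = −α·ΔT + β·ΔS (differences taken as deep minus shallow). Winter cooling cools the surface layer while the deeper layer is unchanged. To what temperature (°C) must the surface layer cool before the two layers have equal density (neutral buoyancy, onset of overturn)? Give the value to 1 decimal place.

Neutral buoyancy requires Δρ = 0, i.e. −α(T_deep − T_surf′) + β(S_deep − S_surf) = 0.
T_surf′ = T_deep − (β/α)·ΔS = 11.5 − (7 × 10⁻⁴/1.7 × 10⁻⁴)·(+0.27) = 10.388 °C.
Cooling required: 12.3 − (10.388) = 1.912 °C.

10.4 °C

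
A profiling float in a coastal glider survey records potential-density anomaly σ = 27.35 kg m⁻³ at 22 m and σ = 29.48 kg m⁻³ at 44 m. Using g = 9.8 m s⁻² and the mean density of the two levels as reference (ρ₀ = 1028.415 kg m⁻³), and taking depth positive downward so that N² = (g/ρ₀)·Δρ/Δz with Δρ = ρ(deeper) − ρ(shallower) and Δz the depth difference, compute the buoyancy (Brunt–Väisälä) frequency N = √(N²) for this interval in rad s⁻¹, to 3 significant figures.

0.0304 rad s⁻¹

Δρ = 1029.48 − 1027.35 = 2.13 kg m⁻³ over Δz = 44 − 22 = 22 m.
N² = (9.8/1028.415) × (2.13/22) = 9.2260 × 10⁻⁴ s⁻².
N = √(9.2260 × 10⁻⁴) = 0.030374 rad s⁻¹ ≈ 0.0304 rad s⁻¹.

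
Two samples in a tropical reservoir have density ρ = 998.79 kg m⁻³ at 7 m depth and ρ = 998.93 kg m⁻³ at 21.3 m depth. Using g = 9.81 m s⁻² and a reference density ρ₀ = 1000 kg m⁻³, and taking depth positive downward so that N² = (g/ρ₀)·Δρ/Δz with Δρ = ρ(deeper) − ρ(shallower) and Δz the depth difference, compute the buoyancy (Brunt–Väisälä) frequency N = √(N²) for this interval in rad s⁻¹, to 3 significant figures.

9.80 × 10⁻³ rad s⁻¹

Δρ = 998.93 − 998.79 = 0.14 kg m⁻³ over Δz = 21.3 − 7 = 14.3 m.
N² = (9.81/1000) × (0.14/14.3) = 9.6042 × 10⁻⁵ s⁻².
N = √(9.6042 × 10⁻⁵) = 9.8001 × 10⁻³ rad s⁻¹ ≈ 9.80 × 10⁻³ rad s⁻¹.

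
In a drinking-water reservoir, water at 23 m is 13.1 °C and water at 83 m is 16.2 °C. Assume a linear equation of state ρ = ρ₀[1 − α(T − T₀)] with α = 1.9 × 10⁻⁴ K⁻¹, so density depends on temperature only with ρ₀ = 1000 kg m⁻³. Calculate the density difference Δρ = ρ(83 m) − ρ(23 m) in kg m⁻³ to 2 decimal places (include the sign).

ΔT = +3.1 K, Δρ/ρ₀ = −αΔT = -5.89 × 10⁻⁴.
Δρ = 1000 × (-5.89 × 10⁻⁴) = -0.59 kg m⁻³.
Negative Δρ: lighter below, statically unstable.

-0.59 kg m⁻³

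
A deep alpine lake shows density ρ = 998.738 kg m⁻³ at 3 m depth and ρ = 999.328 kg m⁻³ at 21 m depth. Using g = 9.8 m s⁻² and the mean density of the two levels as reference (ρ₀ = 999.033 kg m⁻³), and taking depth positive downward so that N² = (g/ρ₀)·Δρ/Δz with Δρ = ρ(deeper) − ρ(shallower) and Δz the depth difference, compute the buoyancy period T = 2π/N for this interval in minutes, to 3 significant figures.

Δρ = 999.328 − 998.738 = 0.590 kg m⁻³ over Δz = 21 − 3 = 18 m.
N² = (9.8/999.033) × (0.590/18) = 3.2153 × 10⁻⁴ s⁻².
N = √(3.2153 × 10⁻⁴) = 0.017931 rad s⁻¹, so T = 2π/N = 350.41 s = 5.8402 min ≈ 5.84 min.

5.84 min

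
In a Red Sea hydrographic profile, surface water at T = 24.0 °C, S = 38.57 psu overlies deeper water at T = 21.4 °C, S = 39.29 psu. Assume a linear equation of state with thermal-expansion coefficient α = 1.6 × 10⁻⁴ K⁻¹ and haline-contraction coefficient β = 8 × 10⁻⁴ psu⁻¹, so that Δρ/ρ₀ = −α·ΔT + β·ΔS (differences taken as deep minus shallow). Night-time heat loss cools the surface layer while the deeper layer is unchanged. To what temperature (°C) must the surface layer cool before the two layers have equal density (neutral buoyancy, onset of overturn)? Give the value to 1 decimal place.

17.8 °C

Neutral buoyancy requires Δρ = 0, i.e. −α(T_deep − T_surf′) + β(S_deep − S_surf) = 0.
T_surf′ = T_deep − (β/α)·ΔS = 21.4 − (8 × 10⁻⁴/1.6 × 10⁻⁴)·(+0.72) = 17.800 °C.
Cooling required: 24.0 − (17.800) = 6.200 °C.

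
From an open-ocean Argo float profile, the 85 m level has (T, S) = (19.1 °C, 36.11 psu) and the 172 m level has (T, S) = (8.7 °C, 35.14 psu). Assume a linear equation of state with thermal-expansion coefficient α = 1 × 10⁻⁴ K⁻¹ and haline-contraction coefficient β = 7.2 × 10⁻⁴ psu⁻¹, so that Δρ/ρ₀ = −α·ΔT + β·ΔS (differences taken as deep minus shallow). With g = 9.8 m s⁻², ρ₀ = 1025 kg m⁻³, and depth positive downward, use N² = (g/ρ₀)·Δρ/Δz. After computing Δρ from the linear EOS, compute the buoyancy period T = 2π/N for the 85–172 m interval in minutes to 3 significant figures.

16.9 min

ΔT = -10.4 K, ΔS = -0.97 psu (deep − shallow).
Δρ/ρ₀ = −αΔT + βΔS = 1.04 × 10⁻³ − 6.984 × 10⁻⁴ = 3.416 × 10⁻⁴, so Δρ ≈ 0.3501 kg m⁻³.
N² = (g/ρ₀)·Δρ/Δz = g·(Δρ/ρ₀)/Δz = 9.8 × 3.416 × 10⁻⁴ / 87 = 3.8479 × 10⁻⁵ s⁻².
N = √(3.8479 × 10⁻⁵) = 6.2031 × 10⁻³ rad s⁻¹ → T = 2π/N = 1.0129 × 10³ s = 16.882 min ≈ 16.9 min.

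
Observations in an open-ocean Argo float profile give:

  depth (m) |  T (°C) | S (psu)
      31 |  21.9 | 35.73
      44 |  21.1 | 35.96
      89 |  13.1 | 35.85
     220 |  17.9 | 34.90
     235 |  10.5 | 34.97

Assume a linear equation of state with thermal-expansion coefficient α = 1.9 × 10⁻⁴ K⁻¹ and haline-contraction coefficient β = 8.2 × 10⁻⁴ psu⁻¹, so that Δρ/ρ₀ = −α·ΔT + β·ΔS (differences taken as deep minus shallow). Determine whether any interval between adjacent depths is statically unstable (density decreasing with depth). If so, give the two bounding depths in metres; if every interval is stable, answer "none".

89–220 m

Evaluate Δρ/ρ₀ = −αΔT + βΔS across each adjacent pair:
  31–44 m: −αΔT+βΔS = −(1.9 × 10⁻⁴)(-0.8)+(8.2 × 10⁻⁴)(+0.23) = 3.4 × 10⁻⁴ → stable
  44–89 m: −αΔT+βΔS = −(1.9 × 10⁻⁴)(-8.0)+(8.2 × 10⁻⁴)(-0.11) = 1.4 × 10⁻³ → stable
  89–220 m: −αΔT+βΔS = −(1.9 × 10⁻⁴)(+4.8)+(8.2 × 10⁻⁴)(-0.95) = -1.7 × 10⁻³ → UNSTABLE
  220–235 m: −αΔT+βΔS = −(1.9 × 10⁻⁴)(-7.4)+(8.2 × 10⁻⁴)(+0.07) = 1.5 × 10⁻³ → stable
The 89–220 m interval has Δρ < 0: lighter water underlies denser water.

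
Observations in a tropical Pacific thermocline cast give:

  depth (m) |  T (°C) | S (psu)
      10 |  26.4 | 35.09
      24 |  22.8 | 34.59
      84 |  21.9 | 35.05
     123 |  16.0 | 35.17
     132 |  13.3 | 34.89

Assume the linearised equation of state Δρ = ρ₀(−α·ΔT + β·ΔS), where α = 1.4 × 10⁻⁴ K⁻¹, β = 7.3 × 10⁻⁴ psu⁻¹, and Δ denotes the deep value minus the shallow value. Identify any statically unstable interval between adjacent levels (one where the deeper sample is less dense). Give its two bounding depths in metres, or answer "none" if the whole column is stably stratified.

none

Evaluate Δρ/ρ₀ = −αΔT + βΔS across each adjacent pair:
  10–24 m: −αΔT+βΔS = −(1.4 × 10⁻⁴)(-3.6)+(7.3 × 10⁻⁴)(-0.50) = 1.4 × 10⁻⁴ → stable
  24–84 m: −αΔT+βΔS = −(1.4 × 10⁻⁴)(-0.9)+(7.3 × 10⁻⁴)(+0.46) = 4.6 × 10⁻⁴ → stable
  84–123 m: −αΔT+βΔS = −(1.4 × 10⁻⁴)(-5.9)+(7.3 × 10⁻⁴)(+0.12) = 9.1 × 10⁻⁴ → stable
  123–132 m: −αΔT+βΔS = −(1.4 × 10⁻⁴)(-2.7)+(7.3 × 10⁻⁴)(-0.28) = 1.7 × 10⁻⁴ → stable
Every interval has Δρ > 0: the column is stably stratified throughout.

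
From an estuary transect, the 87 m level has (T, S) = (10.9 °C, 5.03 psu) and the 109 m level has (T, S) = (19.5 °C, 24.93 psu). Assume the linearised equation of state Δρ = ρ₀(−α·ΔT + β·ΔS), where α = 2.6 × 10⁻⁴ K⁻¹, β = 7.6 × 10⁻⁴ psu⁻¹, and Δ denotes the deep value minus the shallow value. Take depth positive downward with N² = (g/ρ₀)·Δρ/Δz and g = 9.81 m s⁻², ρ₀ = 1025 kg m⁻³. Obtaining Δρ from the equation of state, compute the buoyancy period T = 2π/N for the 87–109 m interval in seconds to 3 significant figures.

82.9 s

ΔT = +8.6 K, ΔS = +19.90 psu (deep − shallow).
Δρ/ρ₀ = −αΔT + βΔS = -2.236 × 10⁻³ + 0.015124 = 0.012888, so Δρ ≈ 13.21 kg m⁻³.
N² = (g/ρ₀)·Δρ/Δz = g·(Δρ/ρ₀)/Δz = 9.81 × 0.012888 / 22 = 5.7469 × 10⁻³ s⁻².
N = √(5.7469 × 10⁻³) = 0.075808 rad s⁻¹ → T = 2π/N = 82.883 s ≈ 82.9 s.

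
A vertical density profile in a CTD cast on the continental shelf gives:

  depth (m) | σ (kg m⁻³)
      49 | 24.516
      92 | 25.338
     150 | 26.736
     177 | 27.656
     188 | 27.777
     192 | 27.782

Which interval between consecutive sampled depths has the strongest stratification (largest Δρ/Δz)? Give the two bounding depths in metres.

Compute the density gradient over each adjacent pair:
  49–92 m: Δρ/Δz = 0.822/43 = 0.019 kg m⁻⁴
  92–150 m: Δρ/Δz = 1.398/58 = 0.024 kg m⁻⁴
  150–177 m: Δρ/Δz = 0.920/27 = 0.034 kg m⁻⁴
  177–188 m: Δρ/Δz = 0.121/11 = 0.011 kg m⁻⁴
  188–192 m: Δρ/Δz = 0.005/4 = 1.3 × 10⁻³ kg m⁻⁴
The largest gradient is in the 150–177 m interval — the pycnocline.

150–177 m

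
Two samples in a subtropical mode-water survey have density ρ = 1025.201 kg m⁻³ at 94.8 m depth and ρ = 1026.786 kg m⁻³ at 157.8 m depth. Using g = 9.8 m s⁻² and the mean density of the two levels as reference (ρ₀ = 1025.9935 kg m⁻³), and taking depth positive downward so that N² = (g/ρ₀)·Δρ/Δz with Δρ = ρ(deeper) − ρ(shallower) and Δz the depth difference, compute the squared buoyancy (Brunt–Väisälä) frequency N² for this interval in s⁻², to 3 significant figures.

Δρ = 1026.786 − 1025.201 = 1.585 kg m⁻³ over Δz = 157.8 − 94.8 = 63 m.
N² = (9.8/1025.9935) × (1.585/63) = 2.4031 × 10⁻⁴ s⁻² ≈ 2.40 × 10⁻⁴ s⁻².

2.40 × 10⁻⁴ s⁻²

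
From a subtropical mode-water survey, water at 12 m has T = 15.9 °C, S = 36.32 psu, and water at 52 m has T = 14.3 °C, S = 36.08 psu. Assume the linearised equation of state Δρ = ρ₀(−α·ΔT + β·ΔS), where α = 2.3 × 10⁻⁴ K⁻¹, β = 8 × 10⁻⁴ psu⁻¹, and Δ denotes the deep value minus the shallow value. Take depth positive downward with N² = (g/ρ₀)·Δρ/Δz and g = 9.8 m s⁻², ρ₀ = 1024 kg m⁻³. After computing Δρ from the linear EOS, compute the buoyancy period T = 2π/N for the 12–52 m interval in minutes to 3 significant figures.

ΔT = -1.6 K, ΔS = -0.24 psu (deep − shallow).
Δρ/ρ₀ = −αΔT + βΔS = 3.68 × 10⁻⁴ − 1.92 × 10⁻⁴ = 1.76 × 10⁻⁴, so Δρ ≈ 0.1802 kg m⁻³.
N² = (g/ρ₀)·Δρ/Δz = g·(Δρ/ρ₀)/Δz = 9.8 × 1.76 × 10⁻⁴ / 40 = 4.3120 × 10⁻⁵ s⁻².
N = √(4.3120 × 10⁻⁵) = 6.5666 × 10⁻³ rad s⁻¹ → T = 2π/N = 956.84 s = 15.947 min ≈ 15.9 min.

15.9 min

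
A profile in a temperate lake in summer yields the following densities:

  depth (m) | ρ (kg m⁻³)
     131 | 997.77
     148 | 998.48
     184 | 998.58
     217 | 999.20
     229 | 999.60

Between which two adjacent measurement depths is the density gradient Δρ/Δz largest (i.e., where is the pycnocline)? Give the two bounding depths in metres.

131–148 m

Compute the density gradient over each adjacent pair:
  131–148 m: Δρ/Δz = 0.71/17 = 0.042 kg m⁻⁴
  148–184 m: Δρ/Δz = 0.10/36 = 2.8 × 10⁻³ kg m⁻⁴
  184–217 m: Δρ/Δz = 0.62/33 = 0.019 kg m⁻⁴
  217–229 m: Δρ/Δz = 0.40/12 = 0.033 kg m⁻⁴
The largest gradient is in the 131–148 m interval — the pycnocline.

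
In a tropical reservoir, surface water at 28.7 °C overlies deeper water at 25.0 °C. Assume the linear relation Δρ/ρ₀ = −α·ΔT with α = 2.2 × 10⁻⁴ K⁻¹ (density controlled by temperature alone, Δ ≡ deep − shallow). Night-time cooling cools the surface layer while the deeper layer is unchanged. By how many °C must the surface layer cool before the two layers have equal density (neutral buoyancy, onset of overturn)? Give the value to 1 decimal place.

3.7 °C

With temperature the only control, equal density requires T_surf′ = T_deep.
T_surf′ = 25.0 °C.
Cooling required: 28.7 − 25.0 = 3.7 °C.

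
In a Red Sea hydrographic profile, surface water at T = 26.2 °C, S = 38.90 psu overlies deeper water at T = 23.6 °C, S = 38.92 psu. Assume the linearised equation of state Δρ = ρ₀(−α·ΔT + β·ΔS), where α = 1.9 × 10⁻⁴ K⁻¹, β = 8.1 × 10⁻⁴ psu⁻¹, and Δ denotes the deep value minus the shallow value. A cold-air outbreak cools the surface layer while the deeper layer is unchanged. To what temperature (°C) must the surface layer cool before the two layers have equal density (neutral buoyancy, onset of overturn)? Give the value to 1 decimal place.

Neutral buoyancy requires Δρ = 0, i.e. −α(T_deep − T_surf′) + β(S_deep − S_surf) = 0.
T_surf′ = T_deep − (β/α)·ΔS = 23.6 − (8.1 × 10⁻⁴/1.9 × 10⁻⁴)·(+0.02) = 23.515 °C.
Cooling required: 26.2 − (23.515) = 2.685 °C.

23.5 °C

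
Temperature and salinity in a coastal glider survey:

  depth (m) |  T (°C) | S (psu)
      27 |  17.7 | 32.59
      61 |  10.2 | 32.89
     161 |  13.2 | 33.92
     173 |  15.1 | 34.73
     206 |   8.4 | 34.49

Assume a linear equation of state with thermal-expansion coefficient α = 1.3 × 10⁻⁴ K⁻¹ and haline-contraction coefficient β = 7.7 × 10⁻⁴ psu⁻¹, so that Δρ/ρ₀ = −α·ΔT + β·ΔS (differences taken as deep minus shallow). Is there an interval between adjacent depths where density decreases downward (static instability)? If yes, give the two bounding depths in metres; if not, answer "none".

Evaluate Δρ/ρ₀ = −αΔT + βΔS across each adjacent pair:
  27–61 m: −αΔT+βΔS = −(1.3 × 10⁻⁴)(-7.5)+(7.7 × 10⁻⁴)(+0.30) = 1.2 × 10⁻³ → stable
  61–161 m: −αΔT+βΔS = −(1.3 × 10⁻⁴)(+3.0)+(7.7 × 10⁻⁴)(+1.03) = 4.0 × 10⁻⁴ → stable
  161–173 m: −αΔT+βΔS = −(1.3 × 10⁻⁴)(+1.9)+(7.7 × 10⁻⁴)(+0.81) = 3.8 × 10⁻⁴ → stable
  173–206 m: −αΔT+βΔS = −(1.3 × 10⁻⁴)(-6.7)+(7.7 × 10⁻⁴)(-0.24) = 6.9 × 10⁻⁴ → stable
Every interval has Δρ > 0: the column is stably stratified throughout.

none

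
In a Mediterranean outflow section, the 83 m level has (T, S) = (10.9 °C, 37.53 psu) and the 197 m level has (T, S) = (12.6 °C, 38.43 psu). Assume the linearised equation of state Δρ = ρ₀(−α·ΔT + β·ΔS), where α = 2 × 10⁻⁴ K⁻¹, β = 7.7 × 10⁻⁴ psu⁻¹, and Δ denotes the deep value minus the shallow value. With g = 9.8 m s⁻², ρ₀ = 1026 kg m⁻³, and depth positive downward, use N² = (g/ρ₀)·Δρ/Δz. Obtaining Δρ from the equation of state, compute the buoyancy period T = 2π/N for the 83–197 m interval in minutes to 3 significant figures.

19.0 min

ΔT = +1.7 K, ΔS = +0.90 psu (deep − shallow).
Δρ/ρ₀ = −αΔT + βΔS = -3.40 × 10⁻⁴ + 6.93 × 10⁻⁴ = 3.53 × 10⁻⁴, so Δρ ≈ 0.3622 kg m⁻³.
N² = (g/ρ₀)·Δρ/Δz = g·(Δρ/ρ₀)/Δz = 9.8 × 3.53 × 10⁻⁴ / 114 = 3.0346 × 10⁻⁵ s⁻².
N = √(3.0346 × 10⁻⁵) = 5.5087 × 10⁻³ rad s⁻¹ → T = 2π/N = 1.1406 × 10³ s = 19.010 min ≈ 19.0 min.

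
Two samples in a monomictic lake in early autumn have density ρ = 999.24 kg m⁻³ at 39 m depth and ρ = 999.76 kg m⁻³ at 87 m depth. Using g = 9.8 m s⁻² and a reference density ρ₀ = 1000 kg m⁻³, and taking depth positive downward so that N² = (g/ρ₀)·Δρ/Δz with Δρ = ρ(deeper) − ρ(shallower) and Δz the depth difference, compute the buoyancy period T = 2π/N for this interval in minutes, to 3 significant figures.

10.2 min

Δρ = 999.76 − 999.24 = 0.52 kg m⁻³ over Δz = 87 − 39 = 48 m.
N² = (9.8/1000) × (0.52/48) = 1.0617 × 10⁻⁴ s⁻².
N = √(1.0617 × 10⁻⁴) = 0.010304 rad s⁻¹, so T = 2π/N = 609.78 s = 10.163 min ≈ 10.2 min.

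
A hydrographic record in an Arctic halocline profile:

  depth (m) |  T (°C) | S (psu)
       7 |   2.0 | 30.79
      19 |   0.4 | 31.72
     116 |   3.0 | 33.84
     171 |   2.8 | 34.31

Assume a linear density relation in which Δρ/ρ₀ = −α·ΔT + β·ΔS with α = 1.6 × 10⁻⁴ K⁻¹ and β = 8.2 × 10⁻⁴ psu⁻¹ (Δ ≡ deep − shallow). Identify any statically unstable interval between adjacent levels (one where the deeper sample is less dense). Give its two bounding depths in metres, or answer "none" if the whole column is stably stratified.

Evaluate Δρ/ρ₀ = −αΔT + βΔS across each adjacent pair:
  7–19 m: −αΔT+βΔS = −(1.6 × 10⁻⁴)(-1.6)+(8.2 × 10⁻⁴)(+0.93) = 1.0 × 10⁻³ → stable
  19–116 m: −αΔT+βΔS = −(1.6 × 10⁻⁴)(+2.6)+(8.2 × 10⁻⁴)(+2.12) = 1.3 × 10⁻³ → stable
  116–171 m: −αΔT+βΔS = −(1.6 × 10⁻⁴)(-0.2)+(8.2 × 10⁻⁴)(+0.47) = 4.2 × 10⁻⁴ → stable
Every interval has Δρ > 0: the column is stably stratified throughout.

none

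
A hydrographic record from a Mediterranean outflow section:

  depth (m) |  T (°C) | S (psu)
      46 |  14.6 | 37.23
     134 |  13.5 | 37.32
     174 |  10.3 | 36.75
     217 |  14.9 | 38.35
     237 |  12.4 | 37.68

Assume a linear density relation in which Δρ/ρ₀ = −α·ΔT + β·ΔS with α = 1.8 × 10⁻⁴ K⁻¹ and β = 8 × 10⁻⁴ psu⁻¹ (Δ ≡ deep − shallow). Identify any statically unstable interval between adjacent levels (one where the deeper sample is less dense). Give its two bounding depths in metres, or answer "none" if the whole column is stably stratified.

217–237 m

Evaluate Δρ/ρ₀ = −αΔT + βΔS across each adjacent pair:
  46–134 m: −αΔT+βΔS = −(1.8 × 10⁻⁴)(-1.1)+(8 × 10⁻⁴)(+0.09) = 2.7 × 10⁻⁴ → stable
  134–174 m: −αΔT+βΔS = −(1.8 × 10⁻⁴)(-3.2)+(8 × 10⁻⁴)(-0.57) = 1.2 × 10⁻⁴ → stable
  174–217 m: −αΔT+βΔS = −(1.8 × 10⁻⁴)(+4.6)+(8 × 10⁻⁴)(+1.60) = 4.5 × 10⁻⁴ → stable
  217–237 m: −αΔT+βΔS = −(1.8 × 10⁻⁴)(-2.5)+(8 × 10⁻⁴)(-0.67) = -8.6 × 10⁻⁵ → UNSTABLE
The 217–237 m interval has Δρ < 0: lighter water underlies denser water.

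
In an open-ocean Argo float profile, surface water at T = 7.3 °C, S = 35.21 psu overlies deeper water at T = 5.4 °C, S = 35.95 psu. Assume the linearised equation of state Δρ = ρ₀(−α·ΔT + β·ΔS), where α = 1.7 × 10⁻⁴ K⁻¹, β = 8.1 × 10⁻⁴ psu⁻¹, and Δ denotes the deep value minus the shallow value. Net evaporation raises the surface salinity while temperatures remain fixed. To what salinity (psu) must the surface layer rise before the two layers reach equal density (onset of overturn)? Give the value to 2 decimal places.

Neutral buoyancy requires −α(T_deep − T_surf) + β(S_deep − S_surf′) = 0.
S_surf′ = S_deep − (α/β)·ΔT = 35.95 − (1.7 × 10⁻⁴/8.1 × 10⁻⁴)·(-1.9) = 36.3488 psu.
Increase required: 36.3488 − 35.21 = 1.1388 psu.

36.35 psu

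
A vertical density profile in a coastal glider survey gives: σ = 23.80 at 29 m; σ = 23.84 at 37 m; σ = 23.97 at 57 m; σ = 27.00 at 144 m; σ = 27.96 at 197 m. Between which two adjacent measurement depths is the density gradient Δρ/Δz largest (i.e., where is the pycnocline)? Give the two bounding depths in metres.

57–144 m

Compute the density gradient over each adjacent pair:
  29–37 m: Δρ/Δz = 0.04/8 = 5.0 × 10⁻³ kg m⁻⁴
  37–57 m: Δρ/Δz = 0.13/20 = 6.5 × 10⁻³ kg m⁻⁴
  57–144 m: Δρ/Δz = 3.03/87 = 0.035 kg m⁻⁴
  144–197 m: Δρ/Δz = 0.96/53 = 0.018 kg m⁻⁴
The largest gradient is in the 57–144 m interval — the pycnocline.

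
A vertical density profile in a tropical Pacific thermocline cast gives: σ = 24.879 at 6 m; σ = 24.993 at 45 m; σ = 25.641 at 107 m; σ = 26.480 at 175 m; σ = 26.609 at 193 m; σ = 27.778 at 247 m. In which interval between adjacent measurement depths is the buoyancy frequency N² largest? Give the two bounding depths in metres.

193–247 m

Compute the density gradient over each adjacent pair:
  6–45 m: Δρ/Δz = 0.114/39 = 2.9 × 10⁻³ kg m⁻⁴
  45–107 m: Δρ/Δz = 0.648/62 = 0.010 kg m⁻⁴
  107–175 m: Δρ/Δz = 0.839/68 = 0.012 kg m⁻⁴
  175–193 m: Δρ/Δz = 0.129/18 = 7.2 × 10⁻³ kg m⁻⁴
  193–247 m: Δρ/Δz = 1.169/54 = 0.022 kg m⁻⁴
The largest gradient is in the 193–247 m interval — the pycnocline.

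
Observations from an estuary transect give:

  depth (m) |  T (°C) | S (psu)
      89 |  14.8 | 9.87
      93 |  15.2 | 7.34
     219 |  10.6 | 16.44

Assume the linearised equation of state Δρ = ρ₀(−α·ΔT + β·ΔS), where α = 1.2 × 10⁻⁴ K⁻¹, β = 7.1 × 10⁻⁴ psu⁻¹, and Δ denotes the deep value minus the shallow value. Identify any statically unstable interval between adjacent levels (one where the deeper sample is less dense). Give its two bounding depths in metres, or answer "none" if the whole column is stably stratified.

89–93 m

Evaluate Δρ/ρ₀ = −αΔT + βΔS across each adjacent pair:
  89–93 m: −αΔT+βΔS = −(1.2 × 10⁻⁴)(+0.4)+(7.1 × 10⁻⁴)(-2.53) = -1.8 × 10⁻³ → UNSTABLE
  93–219 m: −αΔT+βΔS = −(1.2 × 10⁻⁴)(-4.6)+(7.1 × 10⁻⁴)(+9.10) = 7.0 × 10⁻³ → stable
The 89–93 m interval has Δρ < 0: lighter water underlies denser water.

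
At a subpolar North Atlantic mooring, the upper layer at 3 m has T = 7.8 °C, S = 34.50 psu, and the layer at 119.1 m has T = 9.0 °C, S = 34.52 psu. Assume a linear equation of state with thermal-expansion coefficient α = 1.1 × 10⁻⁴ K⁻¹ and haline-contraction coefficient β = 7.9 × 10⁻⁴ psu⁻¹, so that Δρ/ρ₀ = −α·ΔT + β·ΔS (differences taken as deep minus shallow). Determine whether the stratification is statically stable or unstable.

unstable

ΔT = 9.0 − 7.8 = +1.2 K and ΔS = 34.52 − 34.50 = +0.02 psu (deep − shallow).
−αΔT = -1.32 × 10⁻⁴; βΔS = 1.58 × 10⁻⁵; sum Δρ/ρ₀ = -1.162 × 10⁻⁴.
Δρ/ρ₀ < 0, so Δρ < 0: deeper water is lighter → statically unstable; the column would overturn.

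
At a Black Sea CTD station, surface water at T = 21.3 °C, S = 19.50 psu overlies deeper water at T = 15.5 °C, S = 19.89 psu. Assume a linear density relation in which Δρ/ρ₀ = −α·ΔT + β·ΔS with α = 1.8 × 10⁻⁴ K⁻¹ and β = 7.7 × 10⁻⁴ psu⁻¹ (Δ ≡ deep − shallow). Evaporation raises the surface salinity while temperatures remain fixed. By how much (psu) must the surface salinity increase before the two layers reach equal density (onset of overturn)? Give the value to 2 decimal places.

1.75 psu

Neutral buoyancy requires −α(T_deep − T_surf) + β(S_deep − S_surf′) = 0.
S_surf′ = S_deep − (α/β)·ΔT = 19.89 − (1.8 × 10⁻⁴/7.7 × 10⁻⁴)·(-5.8) = 21.2458 psu.
Increase required: 21.2458 − 19.50 = 1.7458 psu.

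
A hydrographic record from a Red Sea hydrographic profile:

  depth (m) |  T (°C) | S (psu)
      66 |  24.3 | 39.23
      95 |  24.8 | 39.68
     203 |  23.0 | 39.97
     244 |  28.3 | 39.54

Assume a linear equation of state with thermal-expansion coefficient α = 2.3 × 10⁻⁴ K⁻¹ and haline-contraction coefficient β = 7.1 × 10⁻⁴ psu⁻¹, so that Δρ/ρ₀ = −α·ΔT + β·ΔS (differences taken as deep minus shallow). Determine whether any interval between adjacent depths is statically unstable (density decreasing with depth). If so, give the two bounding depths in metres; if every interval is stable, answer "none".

Evaluate Δρ/ρ₀ = −αΔT + βΔS across each adjacent pair:
  66–95 m: −αΔT+βΔS = −(2.3 × 10⁻⁴)(+0.5)+(7.1 × 10⁻⁴)(+0.45) = 2.0 × 10⁻⁴ → stable
  95–203 m: −αΔT+βΔS = −(2.3 × 10⁻⁴)(-1.8)+(7.1 × 10⁻⁴)(+0.29) = 6.2 × 10⁻⁴ → stable
  203–244 m: −αΔT+βΔS = −(2.3 × 10⁻⁴)(+5.3)+(7.1 × 10⁻⁴)(-0.43) = -1.5 × 10⁻³ → UNSTABLE
The 203–244 m interval has Δρ < 0: lighter water underlies denser water.

203–244 m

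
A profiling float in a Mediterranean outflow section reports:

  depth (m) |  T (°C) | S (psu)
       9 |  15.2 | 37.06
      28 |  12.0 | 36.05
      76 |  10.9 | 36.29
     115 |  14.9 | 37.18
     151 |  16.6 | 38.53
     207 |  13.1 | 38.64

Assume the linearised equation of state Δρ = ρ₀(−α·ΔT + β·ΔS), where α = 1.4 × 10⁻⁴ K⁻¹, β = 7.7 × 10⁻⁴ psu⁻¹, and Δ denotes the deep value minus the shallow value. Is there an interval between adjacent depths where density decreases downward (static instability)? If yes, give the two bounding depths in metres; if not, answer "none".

9–28 m

Evaluate Δρ/ρ₀ = −αΔT + βΔS across each adjacent pair:
  9–28 m: −αΔT+βΔS = −(1.4 × 10⁻⁴)(-3.2)+(7.7 × 10⁻⁴)(-1.01) = -3.3 × 10⁻⁴ → UNSTABLE
  28–76 m: −αΔT+βΔS = −(1.4 × 10⁻⁴)(-1.1)+(7.7 × 10⁻⁴)(+0.24) = 3.4 × 10⁻⁴ → stable
  76–115 m: −αΔT+βΔS = −(1.4 × 10⁻⁴)(+4.0)+(7.7 × 10⁻⁴)(+0.89) = 1.3 × 10⁻⁴ → stable
  115–151 m: −αΔT+βΔS = −(1.4 × 10⁻⁴)(+1.7)+(7.7 × 10⁻⁴)(+1.35) = 8.0 × 10⁻⁴ → stable
  151–207 m: −αΔT+βΔS = −(1.4 × 10⁻⁴)(-3.5)+(7.7 × 10⁻⁴)(+0.11) = 5.7 × 10⁻⁴ → stable
The 9–28 m interval has Δρ < 0: lighter water underlies denser water.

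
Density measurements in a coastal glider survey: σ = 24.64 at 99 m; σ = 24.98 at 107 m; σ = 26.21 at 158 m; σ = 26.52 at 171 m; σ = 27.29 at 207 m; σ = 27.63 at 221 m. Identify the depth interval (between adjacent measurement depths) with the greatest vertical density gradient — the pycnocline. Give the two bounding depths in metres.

Compute the density gradient over each adjacent pair:
  99–107 m: Δρ/Δz = 0.34/8 = 0.043 kg m⁻⁴
  107–158 m: Δρ/Δz = 1.23/51 = 0.024 kg m⁻⁴
  158–171 m: Δρ/Δz = 0.31/13 = 0.024 kg m⁻⁴
  171–207 m: Δρ/Δz = 0.77/36 = 0.021 kg m⁻⁴
  207–221 m: Δρ/Δz = 0.34/14 = 0.024 kg m⁻⁴
The largest gradient is in the 99–107 m interval — the pycnocline.

99–107 m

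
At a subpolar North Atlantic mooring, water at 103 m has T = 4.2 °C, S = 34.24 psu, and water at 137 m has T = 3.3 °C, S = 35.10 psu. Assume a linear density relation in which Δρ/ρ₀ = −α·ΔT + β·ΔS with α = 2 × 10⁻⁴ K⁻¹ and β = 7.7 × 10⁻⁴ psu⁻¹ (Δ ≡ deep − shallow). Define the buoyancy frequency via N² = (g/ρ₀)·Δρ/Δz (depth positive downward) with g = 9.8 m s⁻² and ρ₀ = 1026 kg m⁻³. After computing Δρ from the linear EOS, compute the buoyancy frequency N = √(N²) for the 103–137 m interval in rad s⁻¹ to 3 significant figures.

ΔT = -0.9 K, ΔS = +0.86 psu (deep − shallow).
Δρ/ρ₀ = −αΔT + βΔS = 1.80 × 10⁻⁴ + 6.622 × 10⁻⁴ = 8.422 × 10⁻⁴, so Δρ ≈ 0.8641 kg m⁻³.
N² = (g/ρ₀)·Δρ/Δz = g·(Δρ/ρ₀)/Δz = 9.8 × 8.422 × 10⁻⁴ / 34 = 2.4275 × 10⁻⁴ s⁻².
N = √(2.4275 × 10⁻⁴) = 0.015580 rad s⁻¹ ≈ 0.0156 rad s⁻¹.

0.0156 rad s⁻¹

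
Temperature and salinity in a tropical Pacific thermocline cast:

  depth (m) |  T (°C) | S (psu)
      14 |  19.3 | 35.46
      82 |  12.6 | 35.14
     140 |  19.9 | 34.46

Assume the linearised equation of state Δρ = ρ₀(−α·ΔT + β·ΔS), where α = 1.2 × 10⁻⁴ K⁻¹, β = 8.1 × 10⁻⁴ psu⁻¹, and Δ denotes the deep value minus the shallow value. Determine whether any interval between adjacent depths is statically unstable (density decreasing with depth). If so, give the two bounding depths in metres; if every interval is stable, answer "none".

82–140 m

Evaluate Δρ/ρ₀ = −αΔT + βΔS across each adjacent pair:
  14–82 m: −αΔT+βΔS = −(1.2 × 10⁻⁴)(-6.7)+(8.1 × 10⁻⁴)(-0.32) = 5.4 × 10⁻⁴ → stable
  82–140 m: −αΔT+βΔS = −(1.2 × 10⁻⁴)(+7.3)+(8.1 × 10⁻⁴)(-0.68) = -1.4 × 10⁻³ → UNSTABLE
The 82–140 m interval has Δρ < 0: lighter water underlies denser water.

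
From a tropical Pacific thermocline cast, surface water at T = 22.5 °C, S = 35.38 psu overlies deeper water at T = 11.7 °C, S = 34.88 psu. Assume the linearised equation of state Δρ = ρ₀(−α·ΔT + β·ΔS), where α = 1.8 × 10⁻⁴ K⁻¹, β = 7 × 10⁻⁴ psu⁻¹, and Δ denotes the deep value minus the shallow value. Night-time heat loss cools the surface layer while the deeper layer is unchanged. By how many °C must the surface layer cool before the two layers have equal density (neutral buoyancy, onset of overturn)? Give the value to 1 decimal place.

8.9 °C

Neutral buoyancy requires Δρ = 0, i.e. −α(T_deep − T_surf′) + β(S_deep − S_surf) = 0.
T_surf′ = T_deep − (β/α)·ΔS = 11.7 − (7 × 10⁻⁴/1.8 × 10⁻⁴)·(-0.50) = 13.644 °C.
Cooling required: 22.5 − (13.644) = 8.856 °C.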